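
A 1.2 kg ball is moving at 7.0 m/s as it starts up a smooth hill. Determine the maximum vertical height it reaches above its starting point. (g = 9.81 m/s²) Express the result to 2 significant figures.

By energy conservation, ½mv² = mgh
h = v²/(2g) = 7.0²/(2 × 9.81) = 2.497 m

h = 2.5 m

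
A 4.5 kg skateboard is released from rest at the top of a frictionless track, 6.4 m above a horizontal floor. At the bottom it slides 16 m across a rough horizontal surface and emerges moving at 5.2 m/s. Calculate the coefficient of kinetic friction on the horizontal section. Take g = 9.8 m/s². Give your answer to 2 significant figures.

μ_k = 0.31

Energy at the top = energy at the end + work done against friction:
mgh = ½mv² + μ_k m g d
mgh = 282.24 J; ½mv² = 60.840 J
W_f = 282.24 − 60.840 = 221.4 J
μ_k = W_f/(mg·d) = 221.4/(44.10 × 16) = 0.3138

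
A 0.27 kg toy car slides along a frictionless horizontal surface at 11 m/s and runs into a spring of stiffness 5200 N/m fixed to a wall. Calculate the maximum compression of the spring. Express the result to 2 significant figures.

x = 0.079 m

At max compression the car is momentarily at rest: ½mv² = ½kx²
x = v√(m/k) = 11 × √(0.27/5200) = 0.07926 m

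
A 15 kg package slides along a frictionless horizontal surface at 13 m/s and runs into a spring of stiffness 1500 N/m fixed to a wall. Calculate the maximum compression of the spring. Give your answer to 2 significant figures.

All KE is stored as spring PE at maximum compression: ½mv² = ½kx²
x = v√(m/k) = 13 × √(15/1500) = 1.300 m

x = 1.3 m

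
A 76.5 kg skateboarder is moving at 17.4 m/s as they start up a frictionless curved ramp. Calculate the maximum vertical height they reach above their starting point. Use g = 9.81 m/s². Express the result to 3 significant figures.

By energy conservation, ½mv² = mgh
h = v²/(2g) = 17.4²/(2 × 9.81) = 15.43 m

h = 15.4 m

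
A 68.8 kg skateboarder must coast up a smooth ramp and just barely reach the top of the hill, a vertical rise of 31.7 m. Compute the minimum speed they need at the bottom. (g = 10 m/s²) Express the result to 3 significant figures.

v = 25.2 m/s

At the top they are momentarily at rest, so all KE converts to PE: ½mv² = mgh
v = √(2gh) = √(2 × 10 × 31.7) = 25.18 m/s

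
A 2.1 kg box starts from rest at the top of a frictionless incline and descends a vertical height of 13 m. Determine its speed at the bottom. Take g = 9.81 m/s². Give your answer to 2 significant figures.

v = 16 m/s

Energy conservation between the two points: mgh = ½mv²
v = √(2gh) = √(2 × 9.81 × 13) = √255.06 = 15.97 m/s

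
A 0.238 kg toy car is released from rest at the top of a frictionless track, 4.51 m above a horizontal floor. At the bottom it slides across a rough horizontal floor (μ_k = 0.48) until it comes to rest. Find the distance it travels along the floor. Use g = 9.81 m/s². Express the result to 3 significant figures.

Energy at the top = energy at the end + work done against friction:
At rest all PE has been dissipated by friction: mgh = μ_k m g d
d = h/μ_k = 4.51/0.48 = 9.396 m

d = 9.40 m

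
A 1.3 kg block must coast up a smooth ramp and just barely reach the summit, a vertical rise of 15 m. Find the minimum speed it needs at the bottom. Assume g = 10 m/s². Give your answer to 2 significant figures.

At the top it is momentarily at rest, so all KE converts to PE: ½mv² = mgh
v = √(2gh) = √(2 × 10 × 15) = 17.32 m/s

v = 17 m/s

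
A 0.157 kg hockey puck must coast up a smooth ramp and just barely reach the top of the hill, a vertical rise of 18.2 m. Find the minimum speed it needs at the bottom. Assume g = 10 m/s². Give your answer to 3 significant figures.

At the top it is momentarily at rest, so all KE converts to PE: ½mv² = mgh
v = √(2gh) = √(2 × 10 × 18.2) = 19.08 m/s

v = 19.1 m/s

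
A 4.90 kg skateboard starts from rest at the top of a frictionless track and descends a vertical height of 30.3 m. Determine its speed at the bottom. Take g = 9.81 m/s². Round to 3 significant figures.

v = 24.4 m/s

Mechanical energy is conserved (no friction): mgh = ½mv²
The mass cancels from both sides.
v = √(2gh) = √(2 × 9.81 × 30.3) = √594.49 = 24.38 m/s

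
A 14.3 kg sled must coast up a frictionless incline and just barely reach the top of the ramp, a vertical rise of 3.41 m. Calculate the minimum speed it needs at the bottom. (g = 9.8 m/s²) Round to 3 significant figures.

v = 8.18 m/s

At the top it is momentarily at rest, so all KE converts to PE: ½mv² = mgh
v = √(2gh) = √(2 × 9.8 × 3.41) = 8.175 m/s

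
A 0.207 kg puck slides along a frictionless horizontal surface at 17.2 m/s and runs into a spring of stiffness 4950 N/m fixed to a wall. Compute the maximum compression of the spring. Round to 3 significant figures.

x = 0.111 m

Conservation of energy between contact and max compression: ½mv² = ½kx²
x = v√(m/k) = 17.2 × √(0.207/4950) = 0.1112 m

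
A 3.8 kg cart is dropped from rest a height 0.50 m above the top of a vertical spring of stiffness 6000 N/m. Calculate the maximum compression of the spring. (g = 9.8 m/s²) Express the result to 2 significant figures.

Measuring PE from the top of the relaxed spring, at max compression the cart has dropped H + x with zero KE, so:
mg(H + x) = ½kx²
½(6000)x² − (3.8)(9.8)x − (3.8)(9.8)(0.50) = 0
3000x² − 37.24x − 18.62 = 0
x = [37.24 + √(1387 + 223440)]/(2 × 3000) = 0.08523 m

x = 0.085 m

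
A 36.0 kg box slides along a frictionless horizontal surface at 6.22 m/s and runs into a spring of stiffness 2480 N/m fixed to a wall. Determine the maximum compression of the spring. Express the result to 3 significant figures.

At max compression the box is momentarily at rest: ½mv² = ½kx²
x = v√(m/k) = 6.22 × √(36.0/2480) = 0.7494 m

x = 0.749 m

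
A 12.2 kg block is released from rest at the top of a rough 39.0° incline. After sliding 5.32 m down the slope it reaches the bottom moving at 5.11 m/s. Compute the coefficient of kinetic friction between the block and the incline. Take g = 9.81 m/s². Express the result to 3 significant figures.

μ_k = 0.488

The energy dissipated by friction is the PE lost minus the KE gained:
mgL sinθ = 400.69 J; ½mv² = 159.28 J
W_f = 400.69 − 159.28 = 241.4 J
μ_k = W_f/(mg cosθ · L) = 241.4/(93.01 × 5.32) = 0.4879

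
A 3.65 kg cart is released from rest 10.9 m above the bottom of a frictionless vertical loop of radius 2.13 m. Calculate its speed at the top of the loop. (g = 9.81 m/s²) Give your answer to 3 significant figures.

Energy conservation: mgh = ½mv_top² + mg(2r)
v_top² = 2g(h − 2r) = 2(9.81)(10.9 − 4.260) = 130.3
v_top = 11.41 m/s

v = 11.4 m/s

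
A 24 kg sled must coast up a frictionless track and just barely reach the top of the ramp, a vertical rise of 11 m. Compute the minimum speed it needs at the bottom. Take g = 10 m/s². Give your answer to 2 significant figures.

At the top it is momentarily at rest, so all KE converts to PE: ½mv² = mgh
v = √(2gh) = √(2 × 10 × 11) = 14.83 m/s

v = 15 m/s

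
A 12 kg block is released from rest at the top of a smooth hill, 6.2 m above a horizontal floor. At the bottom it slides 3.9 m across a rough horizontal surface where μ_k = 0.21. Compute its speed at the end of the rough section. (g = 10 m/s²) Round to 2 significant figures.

v = 10 m/s

Energy bookkeeping (friction removes W_f = μ_k N d):
mgh = ½mv² + μ_k m g d
W_f = μ_k mg d = (0.21)(12)(10)(3.9) = 98.28 J
½mv² = mgh − W_f = 744.00 − 98.28 = 645.72 J
v = √(2 × 645.72/12) = 10.37 m/s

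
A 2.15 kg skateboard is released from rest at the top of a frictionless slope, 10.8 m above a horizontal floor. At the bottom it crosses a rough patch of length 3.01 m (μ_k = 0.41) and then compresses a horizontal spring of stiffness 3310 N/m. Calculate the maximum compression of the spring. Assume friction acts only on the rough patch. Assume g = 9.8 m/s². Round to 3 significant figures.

x = 0.349 m

Initial energy: E₁ = mgh = (2.15)(9.8)(10.8) = 227.56 J
Friction removes W_f = μ_k mg d = (0.41)(2.15)(9.8)(3.01) = 26.00 J
Energy reaching the spring: E = 227.56 − 26.00 = 201.55 J
At max compression ½kx² = E ⇒ x = √(2E/k) = √(2 × 201.55/3310) = 0.3490 m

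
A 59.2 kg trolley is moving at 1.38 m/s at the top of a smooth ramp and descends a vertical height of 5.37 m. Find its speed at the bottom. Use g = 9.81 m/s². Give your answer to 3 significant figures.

v = 10.4 m/s

Equating total energy at the two states: ½mv₀² + mgh = ½mv²
The mass cancels from both sides.
v² = v₀² + 2gh = (1.38)² + 2(9.81)(5.37) = 107.26
v = √107.26 = 10.36 m/s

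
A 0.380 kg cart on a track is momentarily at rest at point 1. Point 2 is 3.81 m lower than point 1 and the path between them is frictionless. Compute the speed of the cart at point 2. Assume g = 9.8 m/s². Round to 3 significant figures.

By conservation of mechanical energy, mgh = ½mv²
The mass cancels from both sides.
v = √(2gh) = √(2 × 9.8 × 3.81) = √74.676 = 8.642 m/s

v = 8.64 m/s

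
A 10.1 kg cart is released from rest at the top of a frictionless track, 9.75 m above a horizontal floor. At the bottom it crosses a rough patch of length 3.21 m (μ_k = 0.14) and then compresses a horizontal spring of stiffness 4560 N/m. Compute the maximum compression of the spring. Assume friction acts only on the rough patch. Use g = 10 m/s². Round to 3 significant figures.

x = 0.642 m

Initial energy: E₁ = mgh = (10.1)(10)(9.75) = 984.75 J
Friction removes W_f = μ_k mg d = (0.14)(10.1)(10)(3.21) = 45.39 J
Energy reaching the spring: E = 984.75 − 45.39 = 939.36 J
At max compression ½kx² = E ⇒ x = √(2E/k) = √(2 × 939.36/4560) = 0.6419 m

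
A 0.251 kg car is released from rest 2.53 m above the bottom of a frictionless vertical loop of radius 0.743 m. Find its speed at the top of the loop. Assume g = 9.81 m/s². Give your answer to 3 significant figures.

v = 4.53 m/s

Energy conservation: mgh = ½mv_top² + mg(2r)
v_top² = 2g(h − 2r) = 2(9.81)(2.53 − 1.486) = 20.48
v_top = 4.526 m/s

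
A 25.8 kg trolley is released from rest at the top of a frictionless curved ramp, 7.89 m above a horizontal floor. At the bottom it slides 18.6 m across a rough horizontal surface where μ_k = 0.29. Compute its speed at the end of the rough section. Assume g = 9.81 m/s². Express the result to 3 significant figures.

Energy at the top = energy at the end + work done against friction:
mgh = ½mv² + μ_k m g d
W_f = μ_k mg d = (0.29)(25.8)(9.81)(18.6) = 1365 J
½mv² = mgh − W_f = 1996.9 − 1365 = 631.73 J
v = √(2 × 631.73/25.8) = 6.998 m/s

v = 7.00 m/s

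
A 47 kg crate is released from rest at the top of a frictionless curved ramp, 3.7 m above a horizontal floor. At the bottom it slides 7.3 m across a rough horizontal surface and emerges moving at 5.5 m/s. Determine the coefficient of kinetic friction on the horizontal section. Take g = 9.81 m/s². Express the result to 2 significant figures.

Energy bookkeeping (friction removes W_f = μ_k N d):
mgh = ½mv² + μ_k m g d
mgh = 1706.0 J; ½mv² = 710.88 J
W_f = 1706.0 − 710.88 = 995.1 J
μ_k = W_f/(mg·d) = 995.1/(461.1 × 7.3) = 0.2956

μ_k = 0.30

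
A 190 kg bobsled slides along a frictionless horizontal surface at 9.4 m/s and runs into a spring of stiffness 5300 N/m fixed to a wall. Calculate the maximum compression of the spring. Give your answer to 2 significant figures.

At max compression the bobsled is momentarily at rest: ½mv² = ½kx²
x = v√(m/k) = 9.4 × √(190/5300) = 1.780 m

x = 1.8 m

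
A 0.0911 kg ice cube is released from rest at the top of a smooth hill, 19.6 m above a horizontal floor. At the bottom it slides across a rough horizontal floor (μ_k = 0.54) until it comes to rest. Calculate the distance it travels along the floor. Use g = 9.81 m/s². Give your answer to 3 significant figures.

d = 36.3 m

Applying the work–energy principle:
At rest all PE has been dissipated by friction: mgh = μ_k m g d
d = h/μ_k = 19.6/0.54 = 36.30 m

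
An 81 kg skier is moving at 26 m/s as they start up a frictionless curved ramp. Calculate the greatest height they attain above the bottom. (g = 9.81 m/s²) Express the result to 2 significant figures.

Setting KE at the bottom equal to PE gained: ½mv² = mgh
h = v²/(2g) = 26²/(2 × 9.81) = 34.45 m

h = 34 m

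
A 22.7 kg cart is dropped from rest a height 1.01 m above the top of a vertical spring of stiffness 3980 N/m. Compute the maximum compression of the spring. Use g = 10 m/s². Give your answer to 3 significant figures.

x = 0.401 m

Let x be the compression. The total drop is H + x, and the cart is instantaneously at rest at max compression, so energy conservation gives:
mg(H + x) = ½kx²
½(3980)x² − (22.7)(10)x − (22.7)(10)(1.01) = 0
1990x² − 227.0x − 229.3 = 0
x = [227.0 + √(51529 + 1.8250e+06)]/(2 × 1990) = 0.4012 m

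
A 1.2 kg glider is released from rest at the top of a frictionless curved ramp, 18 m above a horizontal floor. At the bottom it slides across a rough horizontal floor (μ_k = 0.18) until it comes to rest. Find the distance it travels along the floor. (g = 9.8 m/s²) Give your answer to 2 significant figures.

Energy bookkeeping (friction removes W_f = μ_k N d):
At rest all PE has been dissipated by friction: mgh = μ_k m g d
d = h/μ_k = 18/0.18 = 100.0 m

d = 100 m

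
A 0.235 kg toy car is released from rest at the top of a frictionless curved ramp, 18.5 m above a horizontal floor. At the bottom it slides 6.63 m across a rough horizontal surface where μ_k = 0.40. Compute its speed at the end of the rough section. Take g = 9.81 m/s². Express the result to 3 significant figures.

Energy bookkeeping (friction removes W_f = μ_k N d):
mgh = ½mv² + μ_k m g d
W_f = μ_k mg d = (0.40)(0.235)(9.81)(6.63) = 6.114 J
½mv² = mgh − W_f = 42.649 − 6.114 = 36.535 J
v = √(2 × 36.535/0.235) = 17.63 m/s

v = 17.6 m/s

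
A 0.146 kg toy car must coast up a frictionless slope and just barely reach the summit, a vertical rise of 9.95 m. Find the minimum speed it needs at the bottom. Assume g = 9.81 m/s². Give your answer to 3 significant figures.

v = 14.0 m/s

At the top it is momentarily at rest, so all KE converts to PE: ½mv² = mgh
v = √(2gh) = √(2 × 9.81 × 9.95) = 13.97 m/s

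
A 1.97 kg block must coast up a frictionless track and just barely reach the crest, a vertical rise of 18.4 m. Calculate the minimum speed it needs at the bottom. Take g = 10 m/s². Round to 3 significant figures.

At the top it is momentarily at rest, so all KE converts to PE: ½mv² = mgh
v = √(2gh) = √(2 × 10 × 18.4) = 19.18 m/s

v = 19.2 m/s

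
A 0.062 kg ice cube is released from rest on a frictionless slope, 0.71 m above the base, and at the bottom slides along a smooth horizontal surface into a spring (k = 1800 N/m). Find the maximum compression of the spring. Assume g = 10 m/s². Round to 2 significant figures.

Gravitational PE at the top equals spring PE at max compression: mgh = ½kx²
x = √(2mgh/k) = √(2 × 0.062 × 10 × 0.71 / 1800) = 0.02212 m

x = 0.022 m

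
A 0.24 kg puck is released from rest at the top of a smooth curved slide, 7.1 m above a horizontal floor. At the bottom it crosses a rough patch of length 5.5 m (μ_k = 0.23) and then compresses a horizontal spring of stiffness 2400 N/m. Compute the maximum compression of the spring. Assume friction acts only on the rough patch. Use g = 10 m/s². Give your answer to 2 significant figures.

x = 0.11 m

Initial energy: E₁ = mgh = (0.24)(10)(7.1) = 17.040 J
Friction removes W_f = μ_k mg d = (0.23)(0.24)(10)(5.5) = 3.036 J
Energy reaching the spring: E = 17.040 − 3.036 = 14.004 J
At max compression ½kx² = E ⇒ x = √(2E/k) = √(2 × 14.004/2400) = 0.1080 m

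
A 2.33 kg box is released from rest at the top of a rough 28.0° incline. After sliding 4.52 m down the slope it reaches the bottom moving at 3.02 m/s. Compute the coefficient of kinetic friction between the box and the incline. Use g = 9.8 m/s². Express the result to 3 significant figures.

μ_k = 0.415

Energy balance down the incline: mg L sinθ − ½mv² = μ_k (mg cosθ) L
mgL sinθ = 48.454 J; ½mv² = 10.625 J
W_f = 48.454 − 10.625 = 37.83 J
μ_k = W_f/(mg cosθ · L) = 37.83/(20.16 × 4.52) = 0.4151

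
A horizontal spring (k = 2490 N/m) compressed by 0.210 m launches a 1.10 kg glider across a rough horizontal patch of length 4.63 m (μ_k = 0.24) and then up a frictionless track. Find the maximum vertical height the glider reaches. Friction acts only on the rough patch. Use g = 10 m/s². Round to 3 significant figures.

h = 3.88 m

Spring energy: E₀ = ½kx² = ½(2490)(0.210)² = 54.904 J
Friction: W_f = μ_k mg d = (0.24)(1.10)(10)(4.63) = 12.22 J
Energy at base of ramp: E = 54.904 − 12.22 = 42.681 J
At max height all remaining energy is PE: mgh = E ⇒ h = E/(mg) = 42.681/(1.10 × 10) = 3.880 m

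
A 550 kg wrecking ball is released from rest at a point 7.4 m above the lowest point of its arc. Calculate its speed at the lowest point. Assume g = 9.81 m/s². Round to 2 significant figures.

v = 12 m/s

Mechanical energy is conserved (no friction): mgh = ½mv²
v = √(2gh) = √(2 × 9.81 × 7.4) = √145.19 = 12.05 m/s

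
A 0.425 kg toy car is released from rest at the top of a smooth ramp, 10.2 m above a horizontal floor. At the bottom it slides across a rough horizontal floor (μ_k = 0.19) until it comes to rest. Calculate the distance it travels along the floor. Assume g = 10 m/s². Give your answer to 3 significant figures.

d = 53.7 m

Applying the work–energy principle:
At rest all PE has been dissipated by friction: mgh = μ_k m g d
d = h/μ_k = 10.2/0.19 = 53.68 m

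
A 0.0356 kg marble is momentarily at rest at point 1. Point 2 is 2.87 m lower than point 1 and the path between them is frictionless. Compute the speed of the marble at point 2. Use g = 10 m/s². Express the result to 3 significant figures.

v = 7.58 m/s

Energy conservation between the two points: mgh = ½mv²
v = √(2gh) = √(2 × 10 × 2.87) = √57.400 = 7.576 m/s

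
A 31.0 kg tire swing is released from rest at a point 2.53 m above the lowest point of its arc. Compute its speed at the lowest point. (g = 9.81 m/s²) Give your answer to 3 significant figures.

Mechanical energy is conserved (no friction): mgh = ½mv²
v = √(2gh) = √(2 × 9.81 × 2.53) = √49.639 = 7.045 m/s

v = 7.05 m/s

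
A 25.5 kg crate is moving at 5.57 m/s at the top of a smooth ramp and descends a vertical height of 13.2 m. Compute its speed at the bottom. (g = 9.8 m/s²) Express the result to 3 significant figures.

v = 17.0 m/s

By conservation of mechanical energy, ½mv₀² + mgh = ½mv²
The mass cancels from both sides.
v² = v₀² + 2gh = (5.57)² + 2(9.8)(13.2) = 289.74
v = √289.74 = 17.02 m/s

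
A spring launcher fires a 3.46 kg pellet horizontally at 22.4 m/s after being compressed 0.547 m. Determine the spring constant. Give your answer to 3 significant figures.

Energy stored in the spring equals the launch KE: ½kx² = ½mv²
k = mv²/x² = (3.46)(22.4)²/(0.547)² = 5802 N/m

k = 5800 N/m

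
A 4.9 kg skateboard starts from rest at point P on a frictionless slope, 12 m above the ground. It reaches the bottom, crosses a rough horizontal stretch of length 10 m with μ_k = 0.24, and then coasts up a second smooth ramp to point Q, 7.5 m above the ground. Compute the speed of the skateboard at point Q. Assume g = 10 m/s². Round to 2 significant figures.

Energy at P: mgh₁ = (4.9)(10)(12) = 588.00 J
Friction loss: W_f = μ_k mg d = 117.6 J
At Q: ½mv² + mgh₂ = mgh₁ − W_f
½mv² = 588.00 − 117.6 − 367.50 = 102.90 J
v = √(2 × 102.90/4.9) = 6.481 m/s

v = 6.5 m/s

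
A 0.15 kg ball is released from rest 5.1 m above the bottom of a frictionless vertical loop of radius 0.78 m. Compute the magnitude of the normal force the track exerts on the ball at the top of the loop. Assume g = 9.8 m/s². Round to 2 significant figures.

Energy from release to top (height 2r): mgh = ½mv_top² + mg(2r)
v_top² = 2g(h − 2r) = 2(9.8)(5.1 − 1.560) = 69.384 m²/s²
At the top, both N and weight point toward the centre: N + mg = mv_top²/r
N = m(v_top²/r − g) = 0.15(69.384/0.78 − 9.8) = 11.87 N

N = 12 N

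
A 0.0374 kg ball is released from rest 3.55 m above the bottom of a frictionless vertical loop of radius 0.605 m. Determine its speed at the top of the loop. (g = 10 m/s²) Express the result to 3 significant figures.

v = 6.84 m/s

Energy conservation: mgh = ½mv_top² + mg(2r)
v_top² = 2g(h − 2r) = 2(10)(3.55 − 1.210) = 46.80
v_top = 6.841 m/s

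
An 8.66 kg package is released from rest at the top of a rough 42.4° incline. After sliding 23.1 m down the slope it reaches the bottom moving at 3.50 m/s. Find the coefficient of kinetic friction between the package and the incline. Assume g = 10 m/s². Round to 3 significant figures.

mgh = ½mv² + μ_k (mg cosθ) L, with h = L sinθ
mgL sinθ = 1348.9 J; ½mv² = 53.043 J
W_f = 1348.9 − 53.043 = 1296 J
μ_k = W_f/(mg cosθ · L) = 1296/(63.95 × 23.1) = 0.8772

μ_k = 0.877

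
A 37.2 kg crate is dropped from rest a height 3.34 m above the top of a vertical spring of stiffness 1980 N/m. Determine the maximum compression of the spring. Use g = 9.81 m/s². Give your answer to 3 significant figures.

Measuring PE from the top of the relaxed spring, at max compression the crate has dropped H + x with zero KE, so:
mg(H + x) = ½kx²
½(1980)x² − (37.2)(9.81)x − (37.2)(9.81)(3.34) = 0
990.0x² − 364.9x − 1219 = 0
x = [364.9 + √(133175 + 4.8267e+06)]/(2 × 990.0) = 1.309 m

x = 1.31 m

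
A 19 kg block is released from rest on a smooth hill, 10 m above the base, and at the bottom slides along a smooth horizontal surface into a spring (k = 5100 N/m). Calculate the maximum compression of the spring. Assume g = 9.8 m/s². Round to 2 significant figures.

Energy conservation (no friction) from release to max compression: mgh = ½kx²
x = √(2mgh/k) = √(2 × 19 × 9.8 × 10 / 5100) = 0.8545 m

x = 0.85 m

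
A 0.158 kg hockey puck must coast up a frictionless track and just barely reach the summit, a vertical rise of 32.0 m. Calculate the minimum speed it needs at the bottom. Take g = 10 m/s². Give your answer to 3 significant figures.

v = 25.3 m/s

At the top it is momentarily at rest, so all KE converts to PE: ½mv² = mgh
v = √(2gh) = √(2 × 10 × 32.0) = 25.30 m/s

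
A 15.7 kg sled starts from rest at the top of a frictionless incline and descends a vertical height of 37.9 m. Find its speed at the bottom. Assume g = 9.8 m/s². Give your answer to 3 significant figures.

Energy conservation between the two points: mgh = ½mv²
The mass cancels from both sides.
v = √(2gh) = √(2 × 9.8 × 37.9) = √742.84 = 27.26 m/s

v = 27.3 m/s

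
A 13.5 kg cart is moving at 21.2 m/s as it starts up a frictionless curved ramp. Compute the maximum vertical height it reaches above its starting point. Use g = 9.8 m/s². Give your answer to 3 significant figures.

Setting KE at the bottom equal to PE gained: ½mv² = mgh
h = v²/(2g) = 21.2²/(2 × 9.8) = 22.93 m

h = 22.9 m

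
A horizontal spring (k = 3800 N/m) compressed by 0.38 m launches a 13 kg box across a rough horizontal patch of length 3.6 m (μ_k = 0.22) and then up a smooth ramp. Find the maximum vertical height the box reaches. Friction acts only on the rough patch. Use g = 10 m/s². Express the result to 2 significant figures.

h = 1.3 m

Spring energy: E₀ = ½kx² = ½(3800)(0.38)² = 274.36 J
Friction: W_f = μ_k mg d = (0.22)(13)(10)(3.6) = 103.0 J
Energy at base of ramp: E = 274.36 − 103.0 = 171.40 J
At max height all remaining energy is PE: mgh = E ⇒ h = E/(mg) = 171.40/(13 × 10) = 1.318 m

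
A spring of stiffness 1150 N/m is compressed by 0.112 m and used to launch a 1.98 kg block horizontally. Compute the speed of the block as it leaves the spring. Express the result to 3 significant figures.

v = 2.70 m/s

Conservation of energy: ½kx² = ½mv²
v = x√(k/m) = 0.112 × √(1150/1.98) = 2.699 m/s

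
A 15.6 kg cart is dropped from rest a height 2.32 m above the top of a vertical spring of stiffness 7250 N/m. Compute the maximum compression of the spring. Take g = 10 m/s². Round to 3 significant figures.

x = 0.338 m

Let x be the compression. The total drop is H + x, and the cart is instantaneously at rest at max compression, so energy conservation gives:
mg(H + x) = ½kx²
½(7250)x² − (15.6)(10)x − (15.6)(10)(2.32) = 0
3625x² − 156.0x − 361.9 = 0
x = [156.0 + √(24336 + 5.2478e+06)]/(2 × 3625) = 0.3382 m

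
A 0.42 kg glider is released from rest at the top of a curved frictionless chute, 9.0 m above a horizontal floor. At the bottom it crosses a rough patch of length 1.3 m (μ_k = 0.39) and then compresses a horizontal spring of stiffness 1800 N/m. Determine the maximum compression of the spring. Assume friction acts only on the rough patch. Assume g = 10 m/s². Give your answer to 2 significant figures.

Initial energy: E₁ = mgh = (0.42)(10)(9.0) = 37.800 J
Friction removes W_f = μ_k mg d = (0.39)(0.42)(10)(1.3) = 2.129 J
Energy reaching the spring: E = 37.800 − 2.129 = 35.671 J
At max compression ½kx² = E ⇒ x = √(2E/k) = √(2 × 35.671/1800) = 0.1991 m

x = 0.20 m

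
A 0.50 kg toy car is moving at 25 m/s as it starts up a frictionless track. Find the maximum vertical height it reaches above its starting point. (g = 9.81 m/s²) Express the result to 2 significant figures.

Setting KE at the bottom equal to PE gained: ½mv² = mgh
h = v²/(2g) = 25²/(2 × 9.81) = 31.86 m

h = 32 m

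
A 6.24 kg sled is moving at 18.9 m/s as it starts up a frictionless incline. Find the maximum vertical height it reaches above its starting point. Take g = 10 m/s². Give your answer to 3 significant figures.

Setting KE at the bottom equal to PE gained: ½mv² = mgh
h = v²/(2g) = 18.9²/(2 × 10) = 17.86 m

h = 17.9 m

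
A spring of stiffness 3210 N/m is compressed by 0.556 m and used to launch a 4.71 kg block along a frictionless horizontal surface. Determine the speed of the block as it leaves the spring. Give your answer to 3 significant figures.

Conservation of energy: ½kx² = ½mv²
v = x√(k/m) = 0.556 × √(3210/4.71) = 14.51 m/s

v = 14.5 m/s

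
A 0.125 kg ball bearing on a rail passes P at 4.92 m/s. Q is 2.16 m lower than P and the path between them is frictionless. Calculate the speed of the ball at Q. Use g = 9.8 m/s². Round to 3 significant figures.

v = 8.16 m/s

Equating total energy at the two states: ½mv₀² + mgh = ½mv²
v² = v₀² + 2gh = (4.92)² + 2(9.8)(2.16) = 66.542
v = √66.542 = 8.157 m/s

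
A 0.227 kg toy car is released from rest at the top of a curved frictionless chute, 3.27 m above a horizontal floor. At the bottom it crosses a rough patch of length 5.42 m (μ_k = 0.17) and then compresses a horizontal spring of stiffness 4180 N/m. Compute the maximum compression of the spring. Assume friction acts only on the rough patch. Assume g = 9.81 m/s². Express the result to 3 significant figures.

x = 0.0500 m

Initial energy: E₁ = mgh = (0.227)(9.81)(3.27) = 7.2819 J
Friction removes W_f = μ_k mg d = (0.17)(0.227)(9.81)(5.42) = 2.052 J
Energy reaching the spring: E = 7.2819 − 2.052 = 5.2300 J
At max compression ½kx² = E ⇒ x = √(2E/k) = √(2 × 5.2300/4180) = 0.05002 m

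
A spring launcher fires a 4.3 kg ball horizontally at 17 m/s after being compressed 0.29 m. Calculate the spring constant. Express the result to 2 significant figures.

Spring PE at full compression equals KE at release: ½kx² = ½mv²
k = mv²/x² = (4.3)(17)²/(0.29)² = 14776 N/m

k = 15000 N/m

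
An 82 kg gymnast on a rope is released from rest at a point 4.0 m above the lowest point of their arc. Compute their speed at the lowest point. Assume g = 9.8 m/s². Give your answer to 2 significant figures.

By conservation of mechanical energy, mgh = ½mv²
v = √(2gh) = √(2 × 9.8 × 4.0) = √78.400 = 8.854 m/s

v = 8.9 m/s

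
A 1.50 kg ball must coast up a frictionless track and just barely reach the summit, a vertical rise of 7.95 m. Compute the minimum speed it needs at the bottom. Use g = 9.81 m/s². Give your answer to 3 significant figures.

At the top it is momentarily at rest, so all KE converts to PE: ½mv² = mgh
v = √(2gh) = √(2 × 9.81 × 7.95) = 12.49 m/s

v = 12.5 m/s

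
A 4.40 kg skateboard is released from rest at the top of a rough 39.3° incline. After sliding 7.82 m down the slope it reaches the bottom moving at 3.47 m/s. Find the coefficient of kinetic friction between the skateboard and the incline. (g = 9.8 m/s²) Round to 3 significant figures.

mgh = ½mv² + μ_k (mg cosθ) L, with h = L sinθ
mgL sinθ = 213.58 J; ½mv² = 26.490 J
W_f = 213.58 − 26.490 = 187.1 J
μ_k = W_f/(mg cosθ · L) = 187.1/(33.37 × 7.82) = 0.7170

μ_k = 0.717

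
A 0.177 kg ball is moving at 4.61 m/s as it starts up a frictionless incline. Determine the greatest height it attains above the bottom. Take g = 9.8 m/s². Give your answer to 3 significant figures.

h = 1.08 m

Setting KE at the bottom equal to PE gained: ½mv² = mgh
h = v²/(2g) = 4.61²/(2 × 9.8) = 1.084 m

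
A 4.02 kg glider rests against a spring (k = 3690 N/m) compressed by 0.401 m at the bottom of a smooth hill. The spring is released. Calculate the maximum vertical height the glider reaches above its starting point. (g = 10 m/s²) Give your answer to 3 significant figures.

h = 7.38 m

All spring PE becomes gravitational PE at the highest point: ½kx² = mgh
h = kx²/(2mg) = (3690)(0.401)²/(2 × 4.02 × 10) = 7.380 m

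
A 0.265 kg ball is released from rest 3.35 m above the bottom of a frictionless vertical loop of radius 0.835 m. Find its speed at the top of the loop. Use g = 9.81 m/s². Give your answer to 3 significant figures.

v = 5.74 m/s

Energy conservation: mgh = ½mv_top² + mg(2r)
v_top² = 2g(h − 2r) = 2(9.81)(3.35 − 1.670) = 32.96
v_top = 5.741 m/s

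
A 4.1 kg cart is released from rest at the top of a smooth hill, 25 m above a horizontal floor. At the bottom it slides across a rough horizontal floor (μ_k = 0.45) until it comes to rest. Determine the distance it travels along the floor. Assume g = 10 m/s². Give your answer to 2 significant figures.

d = 56 m

Energy bookkeeping (friction removes W_f = μ_k N d):
At rest all PE has been dissipated by friction: mgh = μ_k m g d
d = h/μ_k = 25/0.45 = 55.56 m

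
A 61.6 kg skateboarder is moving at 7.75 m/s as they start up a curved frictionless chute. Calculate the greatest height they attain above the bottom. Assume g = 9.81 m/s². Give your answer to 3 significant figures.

Setting KE at the bottom equal to PE gained: ½mv² = mgh
h = v²/(2g) = 7.75²/(2 × 9.81) = 3.061 m

h = 3.06 m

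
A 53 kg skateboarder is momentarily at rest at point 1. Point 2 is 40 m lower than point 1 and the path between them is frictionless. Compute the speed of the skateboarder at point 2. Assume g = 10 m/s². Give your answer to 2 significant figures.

Equating total energy at the two states: mgh = ½mv²
v = √(2gh) = √(2 × 10 × 40) = √800.00 = 28.28 m/s

v = 28 m/s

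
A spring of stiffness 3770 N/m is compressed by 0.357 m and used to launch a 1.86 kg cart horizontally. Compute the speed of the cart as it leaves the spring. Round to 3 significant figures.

v = 16.1 m/s

Spring PE converts entirely to kinetic energy: ½kx² = ½mv²
v = x√(k/m) = 0.357 × √(3770/1.86) = 16.07 m/s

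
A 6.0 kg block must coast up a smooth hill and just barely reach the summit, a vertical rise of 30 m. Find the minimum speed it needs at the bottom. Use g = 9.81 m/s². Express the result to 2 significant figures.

At the top it is momentarily at rest, so all KE converts to PE: ½mv² = mgh
v = √(2gh) = √(2 × 9.81 × 30) = 24.26 m/s

v = 24 m/s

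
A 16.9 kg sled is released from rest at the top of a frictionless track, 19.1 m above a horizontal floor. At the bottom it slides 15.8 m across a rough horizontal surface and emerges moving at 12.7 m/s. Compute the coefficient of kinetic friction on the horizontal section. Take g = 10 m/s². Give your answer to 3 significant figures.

Applying the work–energy principle:
mgh = ½mv² + μ_k m g d
mgh = 3227.9 J; ½mv² = 1362.9 J
W_f = 3227.9 − 1362.9 = 1865 J
μ_k = W_f/(mg·d) = 1865/(169.0 × 15.8) = 0.6984

μ_k = 0.698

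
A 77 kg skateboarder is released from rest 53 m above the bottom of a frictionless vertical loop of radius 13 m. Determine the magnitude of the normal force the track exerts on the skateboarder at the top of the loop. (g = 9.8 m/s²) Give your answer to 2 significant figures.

N = 2400 N

Energy from release to top (height 2r): mgh = ½mv_top² + mg(2r)
v_top² = 2g(h − 2r) = 2(9.8)(53 − 26.00) = 529.20 m²/s²
At the top, both N and weight point toward the centre: N + mg = mv_top²/r
N = m(v_top²/r − g) = 77(529.20/13 − 9.8) = 2380 N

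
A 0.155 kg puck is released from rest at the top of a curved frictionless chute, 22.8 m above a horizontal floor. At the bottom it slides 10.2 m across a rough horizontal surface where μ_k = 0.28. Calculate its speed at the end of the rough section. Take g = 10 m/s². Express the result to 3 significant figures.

v = 20.0 m/s

Applying the work–energy principle:
mgh = ½mv² + μ_k m g d
W_f = μ_k mg d = (0.28)(0.155)(10)(10.2) = 4.427 J
½mv² = mgh − W_f = 35.340 − 4.427 = 30.913 J
v = √(2 × 30.913/0.155) = 19.97 m/s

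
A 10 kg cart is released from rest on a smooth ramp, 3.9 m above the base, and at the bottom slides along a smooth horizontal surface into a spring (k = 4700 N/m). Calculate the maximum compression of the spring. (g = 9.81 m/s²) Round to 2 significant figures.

x = 0.40 m

Gravitational PE at the top equals spring PE at max compression: mgh = ½kx²
x = √(2mgh/k) = √(2 × 10 × 9.81 × 3.9 / 4700) = 0.4035 m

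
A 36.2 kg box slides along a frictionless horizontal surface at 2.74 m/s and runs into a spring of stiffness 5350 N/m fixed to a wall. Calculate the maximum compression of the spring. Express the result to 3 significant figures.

x = 0.225 m

At max compression the box is momentarily at rest: ½mv² = ½kx²
x = v√(m/k) = 2.74 × √(36.2/5350) = 0.2254 m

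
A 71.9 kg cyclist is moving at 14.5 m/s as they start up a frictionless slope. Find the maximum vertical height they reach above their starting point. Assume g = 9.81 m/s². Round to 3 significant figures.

Setting KE at the bottom equal to PE gained: ½mv² = mgh
h = v²/(2g) = 14.5²/(2 × 9.81) = 10.72 m

h = 10.7 m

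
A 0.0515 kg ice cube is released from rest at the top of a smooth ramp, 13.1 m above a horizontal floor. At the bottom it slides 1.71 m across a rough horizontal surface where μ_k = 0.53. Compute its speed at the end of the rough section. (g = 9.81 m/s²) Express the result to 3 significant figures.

Energy bookkeeping (friction removes W_f = μ_k N d):
mgh = ½mv² + μ_k m g d
W_f = μ_k mg d = (0.53)(0.0515)(9.81)(1.71) = 0.4579 J
½mv² = mgh − W_f = 6.6183 − 0.4579 = 6.1604 J
v = √(2 × 6.1604/0.0515) = 15.47 m/s

v = 15.5 m/s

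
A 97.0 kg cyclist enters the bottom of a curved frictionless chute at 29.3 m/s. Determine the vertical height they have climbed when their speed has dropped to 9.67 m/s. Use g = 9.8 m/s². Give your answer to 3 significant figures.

h = 39.0 m

Energy balance between the two points: ½mv₁² = ½mv₂² + mgh
h = (v₁² − v₂²)/(2g) = (29.3² − 9.67²)/(2 × 9.8) = 39.03 m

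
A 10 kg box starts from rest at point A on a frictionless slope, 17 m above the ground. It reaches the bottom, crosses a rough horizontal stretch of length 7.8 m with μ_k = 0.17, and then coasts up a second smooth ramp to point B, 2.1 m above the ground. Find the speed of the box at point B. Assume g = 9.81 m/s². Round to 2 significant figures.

Energy at A: mgh₁ = (10)(9.81)(17) = 1667.7 J
Friction loss: W_f = μ_k mg d = 130.1 J
At B: ½mv² + mgh₂ = mgh₁ − W_f
½mv² = 1667.7 − 130.1 − 206.01 = 1331.6 J
v = √(2 × 1331.6/10) = 16.32 m/s

v = 16 m/s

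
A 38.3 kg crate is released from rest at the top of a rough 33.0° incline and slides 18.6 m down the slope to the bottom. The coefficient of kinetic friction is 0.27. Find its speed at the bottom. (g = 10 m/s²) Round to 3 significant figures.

Work–energy: mg(L sinθ) − μ_k(mg cosθ)L = ½mv²
mgh = mgL sinθ = (38.3)(10)(18.6)sin33.0° = 3879.9 J
W_f = μ_k mg cosθ · L = (0.27)(38.3)(10)cos33.0°·18.6 = 1613 J
½mv² = 3879.9 − 1613 = 2266.8 J
v = √(2 × 2266.8/38.3) = 10.88 m/s

v = 10.9 m/s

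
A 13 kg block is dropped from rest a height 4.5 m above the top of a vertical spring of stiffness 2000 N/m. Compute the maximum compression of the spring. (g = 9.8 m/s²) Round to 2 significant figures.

x = 0.82 m

Measuring PE from the top of the relaxed spring, at max compression the block has dropped H + x with zero KE, so:
mg(H + x) = ½kx²
½(2000)x² − (13)(9.8)x − (13)(9.8)(4.5) = 0
1000x² − 127.4x − 573.3 = 0
x = [127.4 + √(16231 + 2.2932e+06)]/(2 × 1000) = 0.8235 m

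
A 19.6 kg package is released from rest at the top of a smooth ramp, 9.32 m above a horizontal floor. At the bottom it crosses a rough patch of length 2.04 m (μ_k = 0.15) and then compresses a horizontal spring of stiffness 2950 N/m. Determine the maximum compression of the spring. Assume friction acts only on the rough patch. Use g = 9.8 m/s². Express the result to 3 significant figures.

x = 1.08 m

Initial energy: E₁ = mgh = (19.6)(9.8)(9.32) = 1790.2 J
Friction removes W_f = μ_k mg d = (0.15)(19.6)(9.8)(2.04) = 58.78 J
Energy reaching the spring: E = 1790.2 − 58.78 = 1731.4 J
At max compression ½kx² = E ⇒ x = √(2E/k) = √(2 × 1731.4/2950) = 1.083 m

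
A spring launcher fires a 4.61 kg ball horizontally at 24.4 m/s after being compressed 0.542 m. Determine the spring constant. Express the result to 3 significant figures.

½kx² = ½mv²
k = mv²/x² = (4.61)(24.4)²/(0.542)² = 9343 N/m

k = 9340 N/m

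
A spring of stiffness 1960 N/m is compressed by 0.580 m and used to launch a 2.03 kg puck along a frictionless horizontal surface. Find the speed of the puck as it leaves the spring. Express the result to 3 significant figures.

The puck leaves the spring when the spring is at natural length, so ½kx² = ½mv²
v = x√(k/m) = 0.580 × √(1960/2.03) = 18.02 m/s

v = 18.0 m/s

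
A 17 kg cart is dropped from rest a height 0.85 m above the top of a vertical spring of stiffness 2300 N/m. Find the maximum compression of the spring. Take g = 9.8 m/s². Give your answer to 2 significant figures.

Let x be the compression. The total drop is H + x, and the cart is instantaneously at rest at max compression, so energy conservation gives:
mg(H + x) = ½kx²
½(2300)x² − (17)(9.8)x − (17)(9.8)(0.85) = 0
1150x² − 166.6x − 141.6 = 0
x = [166.6 + √(27756 + 651406)]/(2 × 1150) = 0.4307 m

x = 0.43 m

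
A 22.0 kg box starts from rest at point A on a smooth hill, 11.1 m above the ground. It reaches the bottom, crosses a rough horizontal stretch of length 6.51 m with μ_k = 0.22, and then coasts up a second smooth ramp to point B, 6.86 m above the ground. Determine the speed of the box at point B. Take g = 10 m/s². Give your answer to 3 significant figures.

Energy at A: mgh₁ = (22.0)(10)(11.1) = 2442.0 J
Friction loss: W_f = μ_k mg d = 315.1 J
At B: ½mv² + mgh₂ = mgh₁ − W_f
½mv² = 2442.0 − 315.1 − 1509.2 = 617.72 J
v = √(2 × 617.72/22.0) = 7.494 m/s

v = 7.49 m/s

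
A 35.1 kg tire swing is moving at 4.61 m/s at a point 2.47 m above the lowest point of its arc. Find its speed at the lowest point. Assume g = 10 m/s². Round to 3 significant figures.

v = 8.41 m/s

Energy conservation between the two points: ½mv₀² + mgh = ½mv²
v² = v₀² + 2gh = (4.61)² + 2(10)(2.47) = 70.652
v = √70.652 = 8.405 m/s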